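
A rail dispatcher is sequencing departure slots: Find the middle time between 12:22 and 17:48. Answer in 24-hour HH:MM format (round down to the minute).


Start time: 12:22 = 742 minutes from midnight
End time: 17:48 = 1068 minutes from midnight
Sum: 742 + 1068 = 1810
Midpoint: 1810 / 2 = 905 minutes
Convert: 905 / 60 = 15 hours, 5 minutes
Result: 15:05

15:05


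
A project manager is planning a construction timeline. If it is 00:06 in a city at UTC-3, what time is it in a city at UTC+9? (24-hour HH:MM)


Local time: 00:06 at UTC-3 (offset -3h)
Target zone: UTC+9 (offset 9h)
Difference: 9 - (-3) = 12 hours
Calculation: 0 + (12) = 12
Result: 12:06

12:06


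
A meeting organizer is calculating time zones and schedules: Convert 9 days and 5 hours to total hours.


Days: 9
Extra hours: 5
Hours per day: 24
Days to hours: 9 x 24 = 216
Total: 216 + 5 = 221

221


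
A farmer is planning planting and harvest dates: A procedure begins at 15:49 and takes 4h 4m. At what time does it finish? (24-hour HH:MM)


Start time: 15:49
Adding: 4 hours 4 minutes
Minutes: 49 + 4 = 53
Hours: 15 + 4 + 0 = 19
Result: 19:53

19:53


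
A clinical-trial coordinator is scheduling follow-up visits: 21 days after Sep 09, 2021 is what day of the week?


Start: 2021-09-09 (Thursday)
Step 1 - find target date: add 21 days
  2021-09-09 + 21 days = 2021-09-30
Step 2 - day of week:
  21 mod 7 = 0
  Thursday + 0 days -> Thursday
Result: Thursday (2021-09-30)

Thursday


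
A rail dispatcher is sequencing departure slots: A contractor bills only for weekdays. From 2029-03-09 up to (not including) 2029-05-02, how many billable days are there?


Start: 2029-03-09 (Friday)
End (exclusive): 2029-05-02 (Wednesday)
Total calendar days: 54
Full weeks: 54 // 7 = 7 -> 35 weekdays
Remaining 5 days starting on Friday:
  Fri(w), Sat(-), Sun(-), Mon(w), Tue(w) -> 3 weekdays
Total business days: 35 + 3 = 38

38


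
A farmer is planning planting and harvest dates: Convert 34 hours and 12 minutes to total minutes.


Hours: 34
Extra minutes: 12
Minutes per hour: 60
Hours to minutes: 34 x 60 = 2040
Total: 2040 + 12 = 2052

2052


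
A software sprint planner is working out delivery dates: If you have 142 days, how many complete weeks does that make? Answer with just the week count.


Total days: 142
Days per week: 7
Division: 142 / 7 = 20 remainder 2
Complete weeks: 20
Remaining days: 2

20


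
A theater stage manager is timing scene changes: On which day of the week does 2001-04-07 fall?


Date: 2001-04-07
January 1, 2001 is a Monday
Day of year: 97
Offset from Jan 1: 96 days
96 mod 7 = 5
Result: Saturday

Saturday


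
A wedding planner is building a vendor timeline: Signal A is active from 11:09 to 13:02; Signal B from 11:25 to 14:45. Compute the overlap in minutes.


Interval A: [669, 782] minutes from midnight
Interval B: [685, 885] minutes from midnight
Overlap start = max(669, 685) = 685
Overlap end = min(782, 885) = 782
Overlap = 782 - 685 = 97 minutes

97


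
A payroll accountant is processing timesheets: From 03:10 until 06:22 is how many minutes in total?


Start time: 03:10 = 190 minutes from midnight
End time: 06:22 = 382 minutes from midnight
Difference: 382 - 190 = 192 minutes
That is 3 hours and 12 minutes

192


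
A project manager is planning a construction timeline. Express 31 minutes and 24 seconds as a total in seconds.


Minutes: 31
Seconds: 24
Convert minutes to seconds: 31 x 60 = 1860
Add remaining seconds: 1860 + 24 = 1884

1884


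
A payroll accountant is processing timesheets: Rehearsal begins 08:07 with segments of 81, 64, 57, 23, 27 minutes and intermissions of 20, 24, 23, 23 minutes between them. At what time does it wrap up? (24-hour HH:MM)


Start: 08:07 = 487 min from midnight
  after task 1 (81 min): 09:28
  after break (20 min): 09:48
  after task 2 (64 min): 10:52
  after break (24 min): 11:16
  after task 3 (57 min): 12:13
  after break (23 min): 12:36
  after task 4 (23 min): 12:59
  after break (23 min): 13:22
  after task 5 (27 min): 13:49
Total elapsed: 342 minutes
End time: 13:49

13:49


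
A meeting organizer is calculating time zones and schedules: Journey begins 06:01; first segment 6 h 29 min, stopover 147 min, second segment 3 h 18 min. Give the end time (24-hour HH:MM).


Depart: 06:01
Leg 1: +389 min -> 12:30
Layover: +147 min -> 14:57
Leg 2: +198 min -> 18:15
Total travel: 734 minutes = 12h 14m
Arrival: 18:15

18:15


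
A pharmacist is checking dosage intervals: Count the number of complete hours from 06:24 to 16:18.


Start: 06:24
End: 16:18
Hour difference: 16 - 6 = 10 hours
Minute difference: 18 - 24 = -6 minutes
Total minutes: 594
Complete hours: 594 / 60 = 9 (remainder 54)

9


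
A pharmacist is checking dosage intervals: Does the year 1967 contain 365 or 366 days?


Year: 1967
Check leap year rules:
Divisible by 4? No
1967 is not a leap year
Days: 365

365


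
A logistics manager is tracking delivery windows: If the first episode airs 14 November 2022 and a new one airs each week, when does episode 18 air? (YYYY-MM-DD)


First occurrence: 2022-11-14 (occurrence 1)
Each occurrence is 7 days after the previous.
Occurrence 18 is 17 weeks after the first.
17 weeks = 119 days
2022-11-14 + 119 days = 2023-03-13

2023-03-13


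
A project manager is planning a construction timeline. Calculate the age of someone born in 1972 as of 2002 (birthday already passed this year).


Birth year: 1972
Current year: 2002
Age = current year - birth year
Age = 2002 - 1972 = 30

30


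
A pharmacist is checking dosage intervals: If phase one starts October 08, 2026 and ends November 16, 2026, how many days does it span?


Start date: 2026-10-08
End date: 2026-11-16
Oct 2026: +24 days
Nov 2026: +15 days
Total: 39 days

39


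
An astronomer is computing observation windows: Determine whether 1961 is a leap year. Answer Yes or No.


Year: 1961
Divisible by 4? 1961 / 4 = 490.25 -> No
Not divisible by 4, so NOT a leap year

No


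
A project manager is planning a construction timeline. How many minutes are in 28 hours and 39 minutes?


Hours: 28
Minutes: 39
Convert hours to minutes: 28 x 60 = 1680
Add remaining minutes: 1680 + 39 = 1719

1719


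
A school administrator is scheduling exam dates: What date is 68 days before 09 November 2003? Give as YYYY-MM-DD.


Start: 2003-11-09
Subtracting 68 days
Days already passed in November: 9
After going back through November: 59 more days to subtract
October 2003: 31 days, 28 remaining
September 2003 has 30 days, need 28
Result: 2003-09-02

2003-09-02


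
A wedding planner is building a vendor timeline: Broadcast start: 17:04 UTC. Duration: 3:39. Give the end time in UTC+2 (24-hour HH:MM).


Start: 17:04 in UTC
Step 1 - add duration:
  minutes: 4 + 39 = 43
  hours: 17 + 3 + 0 = 20
  end in UTC: 20:43
Step 2 - convert UTC -> UTC+2:
  offset difference: 2 - (0) = 2 hours
  20 + (2) = 22 -> mod 24 = 22
Result: 22:43 in UTC+2

22:43


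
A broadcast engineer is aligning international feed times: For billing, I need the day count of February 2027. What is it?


Month: February
Year: 2027
2027 is not a leap year
February has 28 days
Total: 28 days

28


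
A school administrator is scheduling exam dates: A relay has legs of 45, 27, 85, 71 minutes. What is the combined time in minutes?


Durations: 45, 27, 85, 71
Running sum: 45
+ 27 = 72
+ 85 = 157
+ 71 = 228
Total duration: 228 minutes
That is 3 hours and 48 minutes

228


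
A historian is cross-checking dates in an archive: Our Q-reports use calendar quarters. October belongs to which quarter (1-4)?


Month: October (month 10)
Q1: January-March (months 1-3)
Q2: April-June (months 4-6)
Q3: July-September (months 7-9)
Q4: October-December (months 10-12)
Month 10 falls in Q4

4


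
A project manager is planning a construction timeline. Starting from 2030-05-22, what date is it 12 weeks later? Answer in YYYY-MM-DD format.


Start: 2030-05-22
Weeks to add: 12
Convert to days: 12 x 7 = 84 days
Add 84 days to 2030-05-22
Result: 2030-08-14

2030-08-14


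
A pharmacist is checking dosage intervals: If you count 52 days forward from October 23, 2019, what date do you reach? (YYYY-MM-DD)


Start: 2019-10-23
Adding 52 days
Days remaining in October: 8
After October: 44 days still to add
November 2019: 30 days, 14 remaining
December 2019 has 31 days, need 14
Result: 2019-12-14

2019-12-14


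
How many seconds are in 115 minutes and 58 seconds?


Minutes: 115
Extra seconds: 58
Seconds per minute: 60
Minutes to seconds: 115 x 60 = 6900
Total: 6900 + 58 = 6958

6958


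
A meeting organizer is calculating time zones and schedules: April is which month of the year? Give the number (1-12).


Calendar month order:
3. March
4. April <--
5. May
April is month number 4

4


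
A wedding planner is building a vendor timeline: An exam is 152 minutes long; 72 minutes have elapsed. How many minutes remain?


Total budget: 152 minutes
Time used: 72 minutes
Remaining: 152 - 72 = 80 minutes
Percent used: 47.4%
Percent remaining: 52.6%

80


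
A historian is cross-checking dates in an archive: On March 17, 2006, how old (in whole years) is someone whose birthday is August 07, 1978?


Birth: 1978-08-07
Reference: 2006-03-17
Year difference: 2006 - 1978 = 28
Has birthday (08-07) occurred by 03-17? No
Birthday not yet reached this year -> subtract 1
Age in full years: 27

27


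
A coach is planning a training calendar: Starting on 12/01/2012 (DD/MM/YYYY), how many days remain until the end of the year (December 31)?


Start: January 12, 2012
End: December 31, 2012
Days left in January: 19
February: 29
March: 31
April: 30
May: 31
... plus remaining months
Sum of remaining months: 335
Total: 19 + 335 = 354

354


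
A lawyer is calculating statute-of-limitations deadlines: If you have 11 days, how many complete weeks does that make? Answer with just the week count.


Total days: 11
Days per week: 7
Division: 11 / 7 = 1 remainder 4
Complete weeks: 1
Remaining days: 4

1


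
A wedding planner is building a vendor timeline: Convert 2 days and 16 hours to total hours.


Days: 2
Extra hours: 16
Hours per day: 24
Days to hours: 2 x 24 = 48
Total: 48 + 16 = 64

64


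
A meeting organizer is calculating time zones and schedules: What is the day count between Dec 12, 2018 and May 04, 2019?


Start date: 2018-12-12
End date: 2019-05-04
Dec 2018: +20 days
Jan 2019: +31 days
Feb 2019: +28 days
... (3 more months)
Total: 143 days

143


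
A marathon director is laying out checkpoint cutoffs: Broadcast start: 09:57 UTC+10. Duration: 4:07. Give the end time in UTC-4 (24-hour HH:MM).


Start: 09:57 in UTC+10
Step 1 - add duration:
  minutes: 57 + 7 = 64 (carry 1h)
  hours: 9 + 4 + 1 = 14
  end in UTC+10: 14:04
Step 2 - convert UTC+10 -> UTC-4:
  offset difference: -4 - (10) = -14 hours
  14 + (-14) = 0 -> mod 24 = 0
Result: 00:04 in UTC-4

00:04


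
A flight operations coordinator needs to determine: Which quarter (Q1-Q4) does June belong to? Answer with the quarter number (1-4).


Month: June (month 6)
Q1: January-March (months 1-3)
Q2: April-June (months 4-6)
Q3: July-September (months 7-9)
Q4: October-December (months 10-12)
Month 6 falls in Q2

2


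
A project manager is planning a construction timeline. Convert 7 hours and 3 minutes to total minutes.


Hours: 7
Minutes: 3
Convert hours to minutes: 7 x 60 = 420
Add remaining minutes: 420 + 3 = 423

423


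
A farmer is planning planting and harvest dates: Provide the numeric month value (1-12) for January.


Calendar month order:
1. January <--
2. February
January is month number 1

1


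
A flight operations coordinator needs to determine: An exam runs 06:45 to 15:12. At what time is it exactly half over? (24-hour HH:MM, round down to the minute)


Start time: 06:45 = 405 minutes from midnight
End time: 15:12 = 912 minutes from midnight
Sum: 405 + 912 = 1317
Midpoint: 1317 / 2 = 658 minutes
Convert: 658 / 60 = 10 hours, 58 minutes
Result: 10:58

10:58


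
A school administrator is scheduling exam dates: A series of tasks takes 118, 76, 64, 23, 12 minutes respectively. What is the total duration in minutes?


Durations: 118, 76, 64, 23, 12
Running sum: 118
+ 76 = 194
+ 64 = 258
+ 23 = 281
+ 12 = 293
Total duration: 293 minutes
That is 4 hours and 53 minutes

293


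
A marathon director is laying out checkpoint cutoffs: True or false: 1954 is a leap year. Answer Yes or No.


Year: 1954
Divisible by 4? 1954 / 4 = 488.5 -> No
Not divisible by 4, so NOT a leap year

No


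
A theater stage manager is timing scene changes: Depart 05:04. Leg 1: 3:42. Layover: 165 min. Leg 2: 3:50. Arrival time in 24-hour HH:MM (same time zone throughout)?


Depart: 05:04
Leg 1: +222 min -> 08:46
Layover: +165 min -> 11:31
Leg 2: +230 min -> 15:21
Total travel: 617 minutes = 10h 17m
Arrival: 15:21

15:21


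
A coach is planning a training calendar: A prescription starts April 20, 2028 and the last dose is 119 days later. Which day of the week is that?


Start: 2028-04-20 (Thursday)
Step 1 - find target date: add 119 days
  2028-04-20 + 119 days = 2028-08-17
Step 2 - day of week:
  119 mod 7 = 0
  Thursday + 0 days -> Thursday
Result: Thursday (2028-08-17)

Thursday


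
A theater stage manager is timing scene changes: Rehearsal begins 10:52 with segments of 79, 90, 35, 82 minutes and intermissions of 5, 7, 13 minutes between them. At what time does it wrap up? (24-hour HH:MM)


Start: 10:52 = 652 min from midnight
  after task 1 (79 min): 12:11
  after break (5 min): 12:16
  after task 2 (90 min): 13:46
  after break (7 min): 13:53
  after task 3 (35 min): 14:28
  after break (13 min): 14:41
  after task 4 (82 min): 16:03
Total elapsed: 311 minutes
End time: 16:03

16:03


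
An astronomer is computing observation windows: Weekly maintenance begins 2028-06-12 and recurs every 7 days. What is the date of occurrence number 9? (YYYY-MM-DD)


First occurrence: 2028-06-12 (occurrence 1)
Each occurrence is 7 days after the previous.
Occurrence 9 is 8 weeks after the first.
8 weeks = 56 days
2028-06-12 + 56 days = 2028-08-07

2028-08-07


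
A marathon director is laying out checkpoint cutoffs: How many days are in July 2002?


Month: July
Year: 2002
July is a 31-day month
Total: 31 days

31


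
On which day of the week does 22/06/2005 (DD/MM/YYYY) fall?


Date: 2005-06-22
January 1, 2005 is a Saturday
Day of year: 173
Offset from Jan 1: 172 days
172 mod 7 = 4
Result: Wednesday

Wednesday


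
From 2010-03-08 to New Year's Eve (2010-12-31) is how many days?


Start: March 08, 2010
End: December 31, 2010
Days left in March: 23
April: 30
May: 31
June: 30
July: 31
... plus remaining months
Sum of remaining months: 275
Total: 23 + 275 = 298

298


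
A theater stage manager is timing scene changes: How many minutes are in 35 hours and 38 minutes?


Hours: 35
Extra minutes: 38
Minutes per hour: 60
Hours to minutes: 35 x 60 = 2100
Total: 2100 + 38 = 2138

2138


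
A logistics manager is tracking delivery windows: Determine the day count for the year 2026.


Year: 2026
Check leap year rules:
Divisible by 4? No
2026 is not a leap year
Days: 365

365


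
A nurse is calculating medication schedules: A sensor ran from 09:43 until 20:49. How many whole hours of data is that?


Start: 09:43
End: 20:49
Hour difference: 20 - 9 = 11 hours
Minute difference: 49 - 43 = 6 minutes
Total minutes: 666
Complete hours: 666 / 60 = 11 (remainder 6)

11


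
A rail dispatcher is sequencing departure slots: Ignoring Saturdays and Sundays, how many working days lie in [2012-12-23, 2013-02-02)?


Start: 2012-12-23 (Sunday)
End (exclusive): 2013-02-02 (Saturday)
Total calendar days: 41
Full weeks: 41 // 7 = 5 -> 25 weekdays
Remaining 6 days starting on Sunday:
  Sun(-), Mon(w), Tue(w), Wed(w), Thu(w), Fri(w) -> 5 weekdays
Total business days: 25 + 5 = 30

30


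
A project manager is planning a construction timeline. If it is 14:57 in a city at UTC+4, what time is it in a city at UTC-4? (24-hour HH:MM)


Local time: 14:57 at UTC+4 (offset 4h)
Target zone: UTC-4 (offset -4h)
Difference: -4 - (4) = -8 hours
Calculation: 14 + (-8) = 6
Result: 06:57

06:57


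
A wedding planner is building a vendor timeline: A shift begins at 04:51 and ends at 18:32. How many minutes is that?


Start time: 04:51 = 291 minutes from midnight
End time: 18:32 = 1112 minutes from midnight
Difference: 1112 - 291 = 821 minutes
That is 13 hours and 41 minutes

821


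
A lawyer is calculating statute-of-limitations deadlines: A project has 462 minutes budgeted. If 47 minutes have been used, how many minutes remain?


Total budget: 462 minutes
Time used: 47 minutes
Remaining: 462 - 47 = 415 minutes
Percent used: 10.2%
Percent remaining: 89.8%

415


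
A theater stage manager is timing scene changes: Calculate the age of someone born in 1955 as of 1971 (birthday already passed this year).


Birth year: 1955
Current year: 1971
Age = current year - birth year
Age = 1971 - 1955 = 16

16


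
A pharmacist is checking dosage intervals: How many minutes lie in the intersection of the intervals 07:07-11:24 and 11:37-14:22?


Interval A: [427, 684] minutes from midnight
Interval B: [697, 862] minutes from midnight
Overlap start = max(427, 697) = 697
Overlap end = min(684, 862) = 684
End <= start, so the intervals do not overlap: 0 minutes

0


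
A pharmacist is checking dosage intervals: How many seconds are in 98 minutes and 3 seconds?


Minutes: 98
Seconds: 3
Convert minutes to seconds: 98 x 60 = 5880
Add remaining seconds: 5880 + 3 = 5883

5883


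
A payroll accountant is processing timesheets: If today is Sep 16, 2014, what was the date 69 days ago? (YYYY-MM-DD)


Start: 2014-09-16
Subtracting 69 days
Days already passed in September: 16
After going back through September: 53 more days to subtract
August 2014: 31 days, 22 remaining
July 2014 has 31 days, need 22
Result: 2014-07-09

2014-07-09


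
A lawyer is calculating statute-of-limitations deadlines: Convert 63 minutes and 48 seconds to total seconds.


Minutes: 63
Extra seconds: 48
Seconds per minute: 60
Minutes to seconds: 63 x 60 = 3780
Total: 3780 + 48 = 3828

3828


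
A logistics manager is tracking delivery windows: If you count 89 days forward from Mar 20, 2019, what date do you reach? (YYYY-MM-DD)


Start: 2019-03-20
Adding 89 days
Days remaining in March: 11
After March: 78 days still to add
April 2019: 30 days, 48 remaining
May 2019: 31 days, 17 remaining
June 2019 has 30 days, need 17
Result: 2019-06-17

2019-06-17


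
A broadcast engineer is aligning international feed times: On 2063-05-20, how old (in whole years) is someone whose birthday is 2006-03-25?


Birth: 2006-03-25
Reference: 2063-05-20
Year difference: 2063 - 2006 = 57
Has birthday (03-25) occurred by 05-20? Yes
Age in full years: 57

57


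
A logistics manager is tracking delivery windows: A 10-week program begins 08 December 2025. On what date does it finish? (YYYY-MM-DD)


Start: 2025-12-08
Weeks to add: 10
Convert to days: 10 x 7 = 70 days
Add 70 days to 2025-12-08
Result: 2026-02-16

2026-02-16


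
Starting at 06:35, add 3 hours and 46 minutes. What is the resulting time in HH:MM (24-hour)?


Start time: 06:35
Adding: 3 hours 46 minutes
Minutes: 35 + 46 = 81
Minute overflow: 81 >= 60, so carry 1 hour, minutes = 21
Hours: 6 + 3 + 1 = 10
Result: 10:21

10:21


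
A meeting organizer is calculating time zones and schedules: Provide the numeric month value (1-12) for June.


Calendar month order:
5. May
6. June <--
7. July
June is month number 6

6


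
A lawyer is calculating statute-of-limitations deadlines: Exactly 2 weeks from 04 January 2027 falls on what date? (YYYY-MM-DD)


Start: 2027-01-04
Weeks to add: 2
Convert to days: 2 x 7 = 14 days
Add 14 days to 2027-01-04
Result: 2027-01-18

2027-01-18


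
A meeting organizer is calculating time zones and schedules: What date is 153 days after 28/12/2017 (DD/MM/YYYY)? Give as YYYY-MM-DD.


Start: 2017-12-28
Adding 153 days
Days remaining in December: 3
After December: 150 days still to add
January 2018: 31 days, 119 remaining
February 2018: 28 days, 91 remaining
March 2018: 31 days, 60 remaining
April 2018: 30 days, 30 remaining
Result: 2018-05-30

2018-05-30


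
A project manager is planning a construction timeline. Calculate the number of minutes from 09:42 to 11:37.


Start time: 09:42 = 582 minutes from midnight
End time: 11:37 = 697 minutes from midnight
Difference: 697 - 582 = 115 minutes
That is 1 hours and 55 minutes

115


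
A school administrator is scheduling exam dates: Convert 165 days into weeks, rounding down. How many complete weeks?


Total days: 165
Days per week: 7
Division: 165 / 7 = 23 remainder 4
Complete weeks: 23
Remaining days: 4

23


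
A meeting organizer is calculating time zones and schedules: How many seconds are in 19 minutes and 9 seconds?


Minutes: 19
Seconds: 9
Convert minutes to seconds: 19 x 60 = 1140
Add remaining seconds: 1140 + 9 = 1149

1149


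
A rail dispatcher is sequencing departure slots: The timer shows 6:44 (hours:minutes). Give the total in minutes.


Hours: 6
Minutes: 44
Convert hours to minutes: 6 x 60 = 360
Add remaining minutes: 360 + 44 = 404

404


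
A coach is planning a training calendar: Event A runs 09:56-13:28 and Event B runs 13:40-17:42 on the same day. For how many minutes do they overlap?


Interval A: [596, 808] minutes from midnight
Interval B: [820, 1062] minutes from midnight
Overlap start = max(596, 820) = 820
Overlap end = min(808, 1062) = 808
End <= start, so the intervals do not overlap: 0 minutes

0


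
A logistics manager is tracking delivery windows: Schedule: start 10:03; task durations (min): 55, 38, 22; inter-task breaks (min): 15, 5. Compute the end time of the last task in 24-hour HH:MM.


Start: 10:03 = 603 min from midnight
  after task 1 (55 min): 10:58
  after break (15 min): 11:13
  after task 2 (38 min): 11:51
  after break (5 min): 11:56
  after task 3 (22 min): 12:18
Total elapsed: 135 minutes
End time: 12:18

12:18


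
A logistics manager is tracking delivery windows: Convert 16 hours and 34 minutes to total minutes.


Hours: 16
Extra minutes: 34
Minutes per hour: 60
Hours to minutes: 16 x 60 = 960
Total: 960 + 34 = 994

994


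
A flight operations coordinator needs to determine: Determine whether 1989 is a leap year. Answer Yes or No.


Year: 1989
Divisible by 4? 1989 / 4 = 497.25 -> No
Not divisible by 4, so NOT a leap year

No


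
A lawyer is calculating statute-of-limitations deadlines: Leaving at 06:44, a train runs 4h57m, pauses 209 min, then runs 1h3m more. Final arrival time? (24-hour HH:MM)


Depart: 06:44
Leg 1: +297 min -> 11:41
Layover: +209 min -> 15:10
Leg 2: +63 min -> 16:13
Total travel: 569 minutes = 9h 29m
Arrival: 16:13

16:13


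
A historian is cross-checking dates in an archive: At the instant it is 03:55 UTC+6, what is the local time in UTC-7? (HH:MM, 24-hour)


Local time: 03:55 at UTC+6 (offset 6h)
Target zone: UTC-7 (offset -7h)
Difference: -7 - (6) = -13 hours
Calculation: 3 + (-13) = -10
Wraparound: (-10) mod 24 = 14
Result: 14:55

14:55


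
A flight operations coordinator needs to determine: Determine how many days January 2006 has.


Month: January
Year: 2006
January is a 31-day month
Total: 31 days

31


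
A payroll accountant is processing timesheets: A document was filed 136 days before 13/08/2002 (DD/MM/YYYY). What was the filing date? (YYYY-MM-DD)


Start: 2002-08-13
Subtracting 136 days
Days already passed in August: 13
After going back through August: 123 more days to subtract
July 2002: 31 days, 92 remaining
June 2002: 30 days, 62 remaining
May 2002: 31 days, 31 remaining
April 2002: 30 days, 1 remaining
Result: 2002-03-30

2002-03-30


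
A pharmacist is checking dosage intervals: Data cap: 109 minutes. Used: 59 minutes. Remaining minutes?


Total budget: 109 minutes
Time used: 59 minutes
Remaining: 109 - 59 = 50 minutes
Percent used: 54.1%
Percent remaining: 45.9%

50


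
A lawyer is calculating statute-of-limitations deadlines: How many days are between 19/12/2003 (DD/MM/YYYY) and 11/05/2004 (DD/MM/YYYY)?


Start date: 2003-12-19
End date: 2004-05-11
Dec 2003: +13 days
Jan 2004: +31 days
Feb 2004: +29 days
... (3 more months)
Total: 144 days

144


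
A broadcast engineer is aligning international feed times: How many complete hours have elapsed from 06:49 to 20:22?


Start: 06:49
End: 20:22
Hour difference: 20 - 6 = 14 hours
Minute difference: 22 - 49 = -27 minutes
Total minutes: 813
Complete hours: 813 / 60 = 13 (remainder 33)

13


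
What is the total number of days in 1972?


Year: 1972
Check leap year rules:
Divisible by 4? Yes
Divisible by 100? No
1972 is a leap year
Days: 366

366


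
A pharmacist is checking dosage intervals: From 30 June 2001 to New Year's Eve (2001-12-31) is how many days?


Start: June 30, 2001
End: December 31, 2001
Days left in June: 0
July: 31
August: 31
September: 30
October: 31
... plus remaining months
Sum of remaining months: 184
Total: 0 + 184 = 184

184


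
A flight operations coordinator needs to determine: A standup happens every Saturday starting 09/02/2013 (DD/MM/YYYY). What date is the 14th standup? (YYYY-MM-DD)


First occurrence: 2013-02-09 (occurrence 1)
Each occurrence is 7 days after the previous.
Occurrence 14 is 13 weeks after the first.
13 weeks = 91 days
2013-02-09 + 91 days = 2013-05-11

2013-05-11


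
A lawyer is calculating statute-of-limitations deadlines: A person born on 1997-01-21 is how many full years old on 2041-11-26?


Birth: 1997-01-21
Reference: 2041-11-26
Year difference: 2041 - 1997 = 44
Has birthday (01-21) occurred by 11-26? Yes
Age in full years: 44

44


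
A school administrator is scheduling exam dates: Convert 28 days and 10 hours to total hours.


Days: 28
Extra hours: 10
Hours per day: 24
Days to hours: 28 x 24 = 672
Total: 672 + 10 = 682

682


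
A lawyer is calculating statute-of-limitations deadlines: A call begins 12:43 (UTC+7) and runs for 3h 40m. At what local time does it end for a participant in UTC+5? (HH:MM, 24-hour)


Start: 12:43 in UTC+7
Step 1 - add duration:
  minutes: 43 + 40 = 83 (carry 1h)
  hours: 12 + 3 + 1 = 16
  end in UTC+7: 16:23
Step 2 - convert UTC+7 -> UTC+5:
  offset difference: 5 - (7) = -2 hours
  16 + (-2) = 14 -> mod 24 = 14
Result: 14:23 in UTC+5

14:23


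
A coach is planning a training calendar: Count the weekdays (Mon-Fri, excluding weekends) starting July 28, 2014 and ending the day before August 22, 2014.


Start: 2014-07-28 (Monday)
End (exclusive): 2014-08-22 (Friday)
Total calendar days: 25
Full weeks: 25 // 7 = 3 -> 15 weekdays
Remaining 4 days starting on Monday:
  Mon(w), Tue(w), Wed(w), Thu(w) -> 4 weekdays
Total business days: 15 + 4 = 19

19


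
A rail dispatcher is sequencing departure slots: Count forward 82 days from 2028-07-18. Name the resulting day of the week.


Start: 2028-07-18 (Tuesday)
Step 1 - find target date: add 82 days
  2028-07-18 + 82 days = 2028-10-08
Step 2 - day of week:
  82 mod 7 = 5
  Tuesday + 5 days -> Sunday
Result: Sunday (2028-10-08)

Sunday


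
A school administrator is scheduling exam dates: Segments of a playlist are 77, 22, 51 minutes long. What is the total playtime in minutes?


Durations: 77, 22, 51
Running sum: 77
+ 22 = 99
+ 51 = 150
Total duration: 150 minutes
That is 2 hours and 30 minutes

150


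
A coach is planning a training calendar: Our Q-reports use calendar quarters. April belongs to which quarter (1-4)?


Month: April (month 4)
Q1: January-March (months 1-3)
Q2: April-June (months 4-6)
Q3: July-September (months 7-9)
Q4: October-December (months 10-12)
Month 4 falls in Q2

2


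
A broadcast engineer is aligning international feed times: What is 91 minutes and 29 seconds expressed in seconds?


Minutes: 91
Extra seconds: 29
Seconds per minute: 60
Minutes to seconds: 91 x 60 = 5460
Total: 5460 + 29 = 5489

5489


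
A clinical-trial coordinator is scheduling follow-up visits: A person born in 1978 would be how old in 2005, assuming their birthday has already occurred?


Birth year: 1978
Current year: 2005
Age = current year - birth year
Age = 2005 - 1978 = 27

27


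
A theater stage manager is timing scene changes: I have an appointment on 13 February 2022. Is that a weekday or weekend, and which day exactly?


Date: 2022-02-13
January 1, 2022 is a Saturday
Day of year: 44
Offset from Jan 1: 43 days
43 mod 7 = 1
Result: Sunday

Sunday


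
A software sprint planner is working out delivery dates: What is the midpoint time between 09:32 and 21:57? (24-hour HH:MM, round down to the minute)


Start time: 09:32 = 572 minutes from midnight
End time: 21:57 = 1317 minutes from midnight
Sum: 572 + 1317 = 1889
Midpoint: 1889 / 2 = 944 minutes
Convert: 944 / 60 = 15 hours, 44 minutes
Result: 15:44

15:44


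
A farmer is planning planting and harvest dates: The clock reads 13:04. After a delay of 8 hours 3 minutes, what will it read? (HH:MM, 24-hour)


Start time: 13:04
Adding: 8 hours 3 minutes
Minutes: 4 + 3 = 7
Hours: 13 + 8 + 0 = 21
Result: 21:07

21:07


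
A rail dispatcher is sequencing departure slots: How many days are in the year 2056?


Year: 2056
Check leap year rules:
Divisible by 4? Yes
Divisible by 100? No
2056 is a leap year
Days: 366

366


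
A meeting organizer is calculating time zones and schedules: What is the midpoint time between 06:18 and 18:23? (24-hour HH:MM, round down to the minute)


Start time: 06:18 = 378 minutes from midnight
End time: 18:23 = 1103 minutes from midnight
Sum: 378 + 1103 = 1481
Midpoint: 1481 / 2 = 740 minutes
Convert: 740 / 60 = 12 hours, 20 minutes
Result: 12:20

12:20


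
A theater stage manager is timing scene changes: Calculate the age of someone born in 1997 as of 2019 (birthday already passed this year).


Birth year: 1997
Current year: 2019
Age = current year - birth year
Age = 2019 - 1997 = 22

22


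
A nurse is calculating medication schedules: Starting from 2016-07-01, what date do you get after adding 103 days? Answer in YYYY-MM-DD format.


Start: 2016-07-01
Adding 103 days
Days remaining in July: 30
After July: 73 days still to add
August 2016: 31 days, 42 remaining
September 2016: 30 days, 12 remaining
October 2016 has 31 days, need 12
Result: 2016-10-12

2016-10-12


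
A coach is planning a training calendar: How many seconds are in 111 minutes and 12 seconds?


Minutes: 111
Extra seconds: 12
Seconds per minute: 60
Minutes to seconds: 111 x 60 = 6660
Total: 6660 + 12 = 6672

6672


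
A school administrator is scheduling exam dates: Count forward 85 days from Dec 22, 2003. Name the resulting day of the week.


Start: 2003-12-22 (Monday)
Step 1 - find target date: add 85 days
  2003-12-22 + 85 days = 2004-03-16
Step 2 - day of week:
  85 mod 7 = 1
  Monday + 1 days -> Tuesday
Result: Tuesday (2004-03-16)

Tuesday


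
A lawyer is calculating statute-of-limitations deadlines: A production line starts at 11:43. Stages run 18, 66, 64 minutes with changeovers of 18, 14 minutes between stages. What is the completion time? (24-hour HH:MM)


Start: 11:43 = 703 min from midnight
  after task 1 (18 min): 12:01
  after break (18 min): 12:19
  after task 2 (66 min): 13:25
  after break (14 min): 13:39
  after task 3 (64 min): 14:43
Total elapsed: 180 minutes
End time: 14:43

14:43


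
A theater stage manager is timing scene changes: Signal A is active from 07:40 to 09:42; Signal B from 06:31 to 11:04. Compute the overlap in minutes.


Interval A: [460, 582] minutes from midnight
Interval B: [391, 664] minutes from midnight
Overlap start = max(460, 391) = 460
Overlap end = min(582, 664) = 582
Overlap = 582 - 460 = 122 minutes

122


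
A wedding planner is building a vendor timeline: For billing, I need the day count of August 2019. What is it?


Month: August
Year: 2019
August is a 31-day month
Total: 31 days

31


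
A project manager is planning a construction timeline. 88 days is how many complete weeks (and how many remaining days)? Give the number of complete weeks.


Total days: 88
Days per week: 7
Division: 88 / 7 = 12 remainder 4
Complete weeks: 12
Remaining days: 4

12


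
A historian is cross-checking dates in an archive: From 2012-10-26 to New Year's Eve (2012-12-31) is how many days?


Start: October 26, 2012
End: December 31, 2012
Days left in October: 5
November: 30
December: 31
Sum of remaining months: 61
Total: 5 + 61 = 66

66


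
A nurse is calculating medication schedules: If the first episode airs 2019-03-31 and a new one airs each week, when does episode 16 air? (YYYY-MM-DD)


First occurrence: 2019-03-31 (occurrence 1)
Each occurrence is 7 days after the previous.
Occurrence 16 is 15 weeks after the first.
15 weeks = 105 days
2019-03-31 + 105 days = 2019-07-14

2019-07-14


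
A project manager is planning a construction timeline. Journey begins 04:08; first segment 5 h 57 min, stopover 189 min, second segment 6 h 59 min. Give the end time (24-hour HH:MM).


Depart: 04:08
Leg 1: +357 min -> 10:05
Layover: +189 min -> 13:14
Leg 2: +419 min -> 20:13
Total travel: 965 minutes = 16h 5m
Arrival: 20:13

20:13


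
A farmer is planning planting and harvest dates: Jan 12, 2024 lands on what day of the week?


Date: 2024-01-12
January 1, 2024 is a Monday
Day of year: 12
Offset from Jan 1: 11 days
11 mod 7 = 4
Result: Friday

Friday


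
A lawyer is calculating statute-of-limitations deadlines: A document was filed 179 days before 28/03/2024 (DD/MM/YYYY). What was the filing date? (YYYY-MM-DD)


Start: 2024-03-28
Subtracting 179 days
Days already passed in March: 28
After going back through March: 151 more days to subtract
February 2024: 29 days, 122 remaining
January 2024: 31 days, 91 remaining
December 2023: 31 days, 60 remaining
November 2023: 30 days, 30 remaining
Result: 2023-10-01

2023-10-01


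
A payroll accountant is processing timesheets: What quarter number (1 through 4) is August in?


Month: August (month 8)
Q1: January-March (months 1-3)
Q2: April-June (months 4-6)
Q3: July-September (months 7-9)
Q4: October-December (months 10-12)
Month 8 falls in Q3

3


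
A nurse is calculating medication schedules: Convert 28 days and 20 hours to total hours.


Days: 28
Extra hours: 20
Hours per day: 24
Days to hours: 28 x 24 = 672
Total: 672 + 20 = 692

692


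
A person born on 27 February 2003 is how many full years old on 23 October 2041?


Birth: 2003-02-27
Reference: 2041-10-23
Year difference: 2041 - 2003 = 38
Has birthday (02-27) occurred by 10-23? Yes
Age in full years: 38

38


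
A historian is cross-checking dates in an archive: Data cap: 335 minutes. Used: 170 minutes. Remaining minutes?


Total budget: 335 minutes
Time used: 170 minutes
Remaining: 335 - 170 = 165 minutes
Percent used: 50.7%
Percent remaining: 49.3%

165


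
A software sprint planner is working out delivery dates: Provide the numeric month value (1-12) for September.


Calendar month order:
8. August
9. September <--
10. October
September is month number 9

9


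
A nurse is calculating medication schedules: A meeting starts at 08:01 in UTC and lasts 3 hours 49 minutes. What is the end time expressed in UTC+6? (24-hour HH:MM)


Start: 08:01 in UTC
Step 1 - add duration:
  minutes: 1 + 49 = 50
  hours: 8 + 3 + 0 = 11
  end in UTC: 11:50
Step 2 - convert UTC -> UTC+6:
  offset difference: 6 - (0) = 6 hours
  11 + (6) = 17 -> mod 24 = 17
Result: 17:50 in UTC+6

17:50


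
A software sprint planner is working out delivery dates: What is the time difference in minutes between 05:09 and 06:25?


Start time: 05:09 = 309 minutes from midnight
End time: 06:25 = 385 minutes from midnight
Difference: 385 - 309 = 76 minutes
That is 1 hours and 16 minutes

76


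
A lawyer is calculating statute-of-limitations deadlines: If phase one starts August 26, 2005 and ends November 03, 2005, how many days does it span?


Start date: 2005-08-26
End date: 2005-11-03
Aug 2005: +6 days
Sep 2005: +30 days
Oct 2005: +31 days
Nov 2005: +2 days
Total: 69 days

69


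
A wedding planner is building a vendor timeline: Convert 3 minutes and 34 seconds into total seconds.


Minutes: 3
Seconds: 34
Convert minutes to seconds: 3 x 60 = 180
Add remaining seconds: 180 + 34 = 214

214


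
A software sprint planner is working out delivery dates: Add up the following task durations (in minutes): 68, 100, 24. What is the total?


Durations: 68, 100, 24
Running sum: 68
+ 100 = 168
+ 24 = 192
Total duration: 192 minutes
That is 3 hours and 12 minutes

192


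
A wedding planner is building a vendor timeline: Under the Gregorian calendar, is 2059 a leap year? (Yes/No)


Year: 2059
Divisible by 4? 2059 / 4 = 514.75 -> No
Not divisible by 4, so NOT a leap year

No


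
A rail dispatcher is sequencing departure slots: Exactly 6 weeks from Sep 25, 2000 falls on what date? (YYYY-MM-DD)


Start: 2000-09-25
Weeks to add: 6
Convert to days: 6 x 7 = 42 days
Add 42 days to 2000-09-25
Result: 2000-11-06

2000-11-06


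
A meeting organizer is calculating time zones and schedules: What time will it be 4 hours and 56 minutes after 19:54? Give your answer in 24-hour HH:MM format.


Start time: 19:54
Adding: 4 hours 56 minutes
Minutes: 54 + 56 = 110
Minute overflow: 110 >= 60, so carry 1 hour, minutes = 50
Hours: 19 + 4 + 1 = 24
Hour wraparound: 24 mod 24 = 0
Result: 00:50

00:50


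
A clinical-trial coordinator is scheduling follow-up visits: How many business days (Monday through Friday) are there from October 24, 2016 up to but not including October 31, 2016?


Start: 2016-10-24 (Monday)
End (exclusive): 2016-10-31 (Monday)
Total calendar days: 7
Full weeks: 7 // 7 = 1 -> 5 weekdays
Remaining 0 days starting on Monday:
Total business days: 5 + 0 = 5

5


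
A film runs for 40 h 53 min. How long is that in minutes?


Hours: 40
Minutes: 53
Convert hours to minutes: 40 x 60 = 2400
Add remaining minutes: 2400 + 53 = 2453

2453


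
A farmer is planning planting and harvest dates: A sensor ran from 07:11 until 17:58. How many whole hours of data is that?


Start: 07:11
End: 17:58
Hour difference: 17 - 7 = 10 hours
Minute difference: 58 - 11 = 47 minutes
Total minutes: 647
Complete hours: 647 / 60 = 10 (remainder 47)

10


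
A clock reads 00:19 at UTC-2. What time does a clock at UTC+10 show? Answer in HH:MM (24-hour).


Local time: 00:19 at UTC-2 (offset -2h)
Target zone: UTC+10 (offset 10h)
Difference: 10 - (-2) = 12 hours
Calculation: 0 + (12) = 12
Result: 12:19

12:19


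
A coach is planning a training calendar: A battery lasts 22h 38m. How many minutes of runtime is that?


Hours: 22
Extra minutes: 38
Minutes per hour: 60
Hours to minutes: 22 x 60 = 1320
Total: 1320 + 38 = 1358

1358


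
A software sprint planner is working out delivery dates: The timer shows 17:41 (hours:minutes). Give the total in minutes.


Hours: 17
Minutes: 41
Convert hours to minutes: 17 x 60 = 1020
Add remaining minutes: 1020 + 41 = 1061

1061


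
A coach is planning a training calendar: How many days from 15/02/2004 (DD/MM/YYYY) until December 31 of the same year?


Start: February 15, 2004
End: December 31, 2004
Days left in February: 14
March: 31
April: 30
May: 31
June: 30
... plus remaining months
Sum of remaining months: 306
Total: 14 + 306 = 320

320


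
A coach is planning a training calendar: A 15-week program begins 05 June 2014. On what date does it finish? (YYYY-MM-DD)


Start: 2014-06-05
Weeks to add: 15
Convert to days: 15 x 7 = 105 days
Add 105 days to 2014-06-05
Result: 2014-09-18

2014-09-18


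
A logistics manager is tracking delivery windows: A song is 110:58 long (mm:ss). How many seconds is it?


Minutes: 110
Extra seconds: 58
Seconds per minute: 60
Minutes to seconds: 110 x 60 = 6600
Total: 6600 + 58 = 6658

6658
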